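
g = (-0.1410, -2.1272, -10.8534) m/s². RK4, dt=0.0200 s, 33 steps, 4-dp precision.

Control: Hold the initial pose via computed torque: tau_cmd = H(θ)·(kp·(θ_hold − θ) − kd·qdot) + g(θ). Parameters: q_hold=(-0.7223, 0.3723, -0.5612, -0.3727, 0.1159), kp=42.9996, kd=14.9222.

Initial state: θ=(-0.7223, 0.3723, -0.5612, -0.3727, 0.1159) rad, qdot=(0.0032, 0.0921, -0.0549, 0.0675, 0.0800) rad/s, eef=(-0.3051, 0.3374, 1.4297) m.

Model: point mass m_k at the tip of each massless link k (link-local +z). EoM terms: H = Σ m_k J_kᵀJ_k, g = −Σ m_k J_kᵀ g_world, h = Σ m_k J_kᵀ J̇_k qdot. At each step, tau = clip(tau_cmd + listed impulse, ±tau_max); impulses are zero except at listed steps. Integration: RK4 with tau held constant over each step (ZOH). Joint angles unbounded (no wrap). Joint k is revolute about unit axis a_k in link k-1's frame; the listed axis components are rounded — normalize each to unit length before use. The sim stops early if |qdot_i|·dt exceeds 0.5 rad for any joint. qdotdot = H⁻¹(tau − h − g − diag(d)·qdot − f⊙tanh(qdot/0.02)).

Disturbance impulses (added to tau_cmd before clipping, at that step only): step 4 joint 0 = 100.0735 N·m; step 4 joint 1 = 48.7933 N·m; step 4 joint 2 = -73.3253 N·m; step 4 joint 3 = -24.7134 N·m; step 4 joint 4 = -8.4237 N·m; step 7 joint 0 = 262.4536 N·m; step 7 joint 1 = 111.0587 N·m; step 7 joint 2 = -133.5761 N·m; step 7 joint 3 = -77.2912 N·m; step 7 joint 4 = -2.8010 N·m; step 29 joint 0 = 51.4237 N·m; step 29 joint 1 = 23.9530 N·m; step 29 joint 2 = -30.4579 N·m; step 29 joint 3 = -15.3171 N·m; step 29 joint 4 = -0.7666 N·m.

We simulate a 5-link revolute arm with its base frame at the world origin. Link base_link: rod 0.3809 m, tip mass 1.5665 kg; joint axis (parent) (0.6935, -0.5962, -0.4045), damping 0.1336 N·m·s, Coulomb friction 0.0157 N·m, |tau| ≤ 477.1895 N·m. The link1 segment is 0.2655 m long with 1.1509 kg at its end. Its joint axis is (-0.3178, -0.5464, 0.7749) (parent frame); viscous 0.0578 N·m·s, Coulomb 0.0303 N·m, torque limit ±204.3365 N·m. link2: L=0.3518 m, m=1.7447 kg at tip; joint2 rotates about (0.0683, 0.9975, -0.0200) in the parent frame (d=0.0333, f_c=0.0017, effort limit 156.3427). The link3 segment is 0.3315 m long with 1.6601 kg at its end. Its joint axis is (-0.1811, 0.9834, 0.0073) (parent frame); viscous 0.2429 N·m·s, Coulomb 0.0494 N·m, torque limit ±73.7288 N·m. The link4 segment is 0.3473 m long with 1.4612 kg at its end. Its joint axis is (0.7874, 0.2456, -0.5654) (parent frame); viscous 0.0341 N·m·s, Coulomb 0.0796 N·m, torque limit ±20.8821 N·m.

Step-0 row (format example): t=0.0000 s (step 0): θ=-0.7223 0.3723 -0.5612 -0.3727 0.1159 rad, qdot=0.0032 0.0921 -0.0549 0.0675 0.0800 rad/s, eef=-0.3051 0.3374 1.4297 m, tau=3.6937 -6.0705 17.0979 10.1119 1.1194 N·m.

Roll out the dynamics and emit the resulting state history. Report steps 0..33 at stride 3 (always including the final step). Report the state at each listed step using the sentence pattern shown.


t=0.0600 s (step 3): θ=-0.7221 0.3762 -0.5622 -0.3712 0.1171 rad, qdot=0.0035 0.0277 -0.0044 0.0033 0.0040 rad/s, eef=-0.3062 0.3348 1.4297 m, tau=5.9405 -4.7175 15.4731 9.2844 1.1943 N·m.
t=0.1200 s (step 6): θ=-0.7193 0.3777 -0.6018 -0.3208 0.1161 rad, qdot=0.0806 0.0286 -0.9824 1.2676 -0.0406 rad/s, eef=-0.3202 0.3322 1.4284 m, tau=-16.7201 -15.6949 32.3265 14.6348 3.1579 N·m.
t=0.1800 s (step 9): θ=-0.6650 0.3461 -0.5957 -0.3361 0.1092 rad, qdot=1.3461 -0.8482 0.7603 -1.1538 -0.0956 rad/s, eef=-0.3529 0.3021 1.4284 m, tau=-65.1535 -34.7663 52.6945 29.0395 2.1860 N·m.
t=0.2400 s (step 12): θ=-0.6194 0.3164 -0.5669 -0.3781 0.1084 rad, qdot=0.3074 -0.2064 0.2789 -0.3702 0.0101 rad/s, eef=-0.3711 0.2777 1.4294 m, tau=-24.5637 -17.1998 30.5619 17.4512 1.3567 N·m.
t=0.3000 s (step 15): θ=-0.6150 0.3132 -0.5564 -0.3903 0.1088 rad, qdot=-0.0974 0.0492 0.0896 -0.0820 0.0109 rad/s, eef=-0.3700 0.2758 1.4302 m, tau=-6.2253 -9.5815 21.1669 12.4338 1.2184 N·m.
t=0.3600 s (step 18): θ=-0.6254 0.3186 -0.5536 -0.3919 0.1094 rad, qdot=-0.2258 0.1176 0.0200 0.0067 0.0070 rad/s, eef=-0.3624 0.2823 1.4308 m, tau=2.0063 -6.1536 16.9989 10.2179 1.1931 N·m.
t=0.4200 s (step 21): θ=-0.6398 0.3260 -0.5530 -0.3911 0.1097 rad, qdot=-0.2441 0.1233 0.0028 0.0180 0.0050 rad/s, eef=-0.3533 0.2908 1.4310 m, tau=5.6373 -4.6279 15.1583 9.2788 1.1788 N·m.
t=0.4800 s (step 24): θ=-0.6539 0.3330 -0.5531 -0.3900 0.1101 rad, qdot=-0.2229 0.1102 -0.0035 0.0185 0.0049 rad/s, eef=-0.3447 0.2992 1.4310 m, tau=7.1856 -3.9688 14.3796 8.8848 1.1773 N·m.
t=0.5400 s (step 27): θ=-0.6663 0.3391 -0.5534 -0.3889 0.1103 rad, qdot=-0.1905 0.0933 -0.0064 0.0176 0.0049 rad/s, eef=-0.3372 0.3064 1.4307 m, tau=7.8047 -3.7010 14.0799 8.7305 1.1830 N·m.
t=0.6000 s (step 30): θ=-0.6747 0.3444 -0.5539 -0.3877 0.1104 rad, qdot=0.0501 0.0910 -0.0192 0.0323 -0.0146 rad/s, eef=-0.3326 0.3107 1.4305 m, tau=-7.8883 -11.0165 23.4124 13.4143 1.4179 N·m.
t=0.6600 s (step 33): θ=-0.6758 0.3489 -0.5550 -0.3861 0.1105 rad, qdot=-0.0680 0.0651 -0.0146 0.0206 0.0042 rad/s, eef=-0.3334 0.3090 1.4303 m.


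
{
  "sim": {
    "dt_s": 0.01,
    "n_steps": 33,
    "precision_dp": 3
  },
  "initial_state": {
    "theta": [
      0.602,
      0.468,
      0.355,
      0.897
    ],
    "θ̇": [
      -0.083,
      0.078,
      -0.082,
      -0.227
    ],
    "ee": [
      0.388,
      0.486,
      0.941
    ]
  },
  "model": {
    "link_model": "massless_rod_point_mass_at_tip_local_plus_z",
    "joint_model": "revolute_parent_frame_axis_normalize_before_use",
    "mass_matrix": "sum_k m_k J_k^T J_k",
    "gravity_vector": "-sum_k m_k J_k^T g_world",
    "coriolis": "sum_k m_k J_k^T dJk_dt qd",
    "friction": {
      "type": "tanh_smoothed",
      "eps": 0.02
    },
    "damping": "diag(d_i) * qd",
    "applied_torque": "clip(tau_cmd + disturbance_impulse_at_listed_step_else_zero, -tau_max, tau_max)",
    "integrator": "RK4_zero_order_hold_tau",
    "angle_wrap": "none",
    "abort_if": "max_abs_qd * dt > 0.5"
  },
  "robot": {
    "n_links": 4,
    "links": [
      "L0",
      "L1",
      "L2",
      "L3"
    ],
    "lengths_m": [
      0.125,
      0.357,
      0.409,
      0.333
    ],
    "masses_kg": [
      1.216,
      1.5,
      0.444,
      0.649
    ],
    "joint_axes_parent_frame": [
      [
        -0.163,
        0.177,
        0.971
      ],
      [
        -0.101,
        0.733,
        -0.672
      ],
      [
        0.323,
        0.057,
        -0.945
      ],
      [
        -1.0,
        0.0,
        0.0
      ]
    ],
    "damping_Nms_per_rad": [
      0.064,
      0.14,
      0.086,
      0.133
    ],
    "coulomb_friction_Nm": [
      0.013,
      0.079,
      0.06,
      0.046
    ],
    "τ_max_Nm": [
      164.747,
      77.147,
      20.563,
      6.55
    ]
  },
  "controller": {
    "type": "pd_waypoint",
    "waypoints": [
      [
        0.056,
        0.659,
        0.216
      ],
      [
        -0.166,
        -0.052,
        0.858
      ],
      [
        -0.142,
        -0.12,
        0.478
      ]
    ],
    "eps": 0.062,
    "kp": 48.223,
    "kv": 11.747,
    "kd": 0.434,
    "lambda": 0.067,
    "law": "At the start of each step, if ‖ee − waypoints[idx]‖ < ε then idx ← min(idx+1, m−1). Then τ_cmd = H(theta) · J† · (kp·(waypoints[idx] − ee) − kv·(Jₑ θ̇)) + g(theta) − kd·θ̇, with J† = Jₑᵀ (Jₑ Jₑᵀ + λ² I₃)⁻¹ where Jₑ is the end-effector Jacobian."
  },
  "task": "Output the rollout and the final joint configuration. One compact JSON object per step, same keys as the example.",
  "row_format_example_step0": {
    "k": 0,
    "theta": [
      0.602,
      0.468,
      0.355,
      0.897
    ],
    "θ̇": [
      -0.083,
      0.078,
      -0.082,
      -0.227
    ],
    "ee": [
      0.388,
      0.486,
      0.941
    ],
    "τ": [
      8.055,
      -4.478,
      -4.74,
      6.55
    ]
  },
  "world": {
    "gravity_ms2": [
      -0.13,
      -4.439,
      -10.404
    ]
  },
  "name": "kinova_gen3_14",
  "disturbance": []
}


{"k":1,"theta":[0.6,0.468,0.354,0.902],"\u03b8\u0307":[-0.269,-0.037,-0.085,1.212],"ee":[0.388,0.486,0.94],"\u03c4":[7.352,-4.522,-4.265,5.035]}
{"k":2,"theta":[0.597,0.467,0.353,0.919],"\u03b8\u0307":[-0.425,-0.101,-0.218,2.262],"ee":[0.386,0.487,0.936],"\u03c4":[6.851,-4.383,-3.818,3.844]}
{"k":3,"theta":[0.592,0.466,0.35,0.946],"\u03b8\u0307":[-0.528,-0.133,-0.384,3.018],"ee":[0.384,0.489,0.929],"\u03c4":[6.495,-4.129,-3.425,2.897]}
{"k":4,"theta":[0.586,0.465,0.345,0.979],"\u03b8\u0307":[-0.576,-0.14,-0.542,3.548],"ee":[0.38,0.491,0.921],"\u03c4":[6.231,-3.817,-3.086,2.131]}
{"k":5,"theta":[0.581,0.464,0.339,1.016],"\u03b8\u0307":[-0.574,-0.128,-0.677,3.908],"ee":[0.375,0.494,0.912],"\u03c4":[6.02,-3.487,-2.794,1.5]}
{"k":6,"theta":[0.575,0.462,0.332,1.056],"\u03b8\u0307":[-0.529,-0.102,-0.784,4.138],"ee":[0.37,0.497,0.901],"\u03c4":[5.832,-3.165,-2.539,0.97]}
{"k":7,"theta":[0.57,0.462,0.323,1.098],"\u03b8\u0307":[-0.449,-0.064,-0.863,4.272],"ee":[0.364,0.501,0.889],"\u03c4":[5.649,-2.868,-2.312,0.517]}
{"k":8,"theta":[0.566,0.461,0.315,1.141],"\u03b8\u0307":[-0.342,-0.017,-0.919,4.333],"ee":[0.358,0.504,0.877],"\u03c4":[5.461,-2.603,-2.108,0.122]}
{"k":9,"theta":[0.564,0.461,0.305,1.185],"\u03b8\u0307":[-0.213,0.034,-0.946,4.343],"ee":[0.351,0.508,0.864],"\u03c4":[5.265,-2.369,-1.926,-0.226]}
{"k":10,"theta":[0.562,0.462,0.296,1.228],"\u03b8\u0307":[-0.07,0.09,-0.96,4.313],"ee":[0.344,0.512,0.85],"\u03c4":[5.058,-2.17,-1.756,-0.535]}
{"k":11,"theta":[0.562,0.463,0.286,1.271],"\u03b8\u0307":[0.077,0.153,-0.971,4.25],"ee":[0.337,0.516,0.837],"\u03c4":[4.842,-2.009,-1.593,-0.811]}
{"k":12,"theta":[0.564,0.465,0.276,1.313],"\u03b8\u0307":[0.226,0.221,-0.98,4.164],"ee":[0.329,0.519,0.823],"\u03c4":[4.617,-1.887,-1.438,-1.057]}
{"k":13,"theta":[0.567,0.468,0.266,1.354],"\u03b8\u0307":[0.375,0.293,-0.984,4.06],"ee":[0.321,0.523,0.808],"\u03c4":[4.386,-1.806,-1.292,-1.277]}
{"k":14,"theta":[0.571,0.471,0.257,1.394],"\u03b8\u0307":[0.522,0.367,-0.985,3.944],"ee":[0.314,0.527,0.794],"\u03c4":[4.151,-1.763,-1.155,-1.473]}
{"k":15,"theta":[0.577,0.475,0.247,1.433],"\u03b8\u0307":[0.664,0.443,-0.984,3.818],"ee":[0.306,0.531,0.78],"\u03c4":[3.915,-1.757,-1.028,-1.647]}
{"k":16,"theta":[0.584,0.48,0.237,1.47],"\u03b8\u0307":[0.8,0.521,-0.981,3.685],"ee":[0.298,0.535,0.765],"\u03c4":[3.68,-1.788,-0.911,-1.799]}
{"k":17,"theta":[0.593,0.485,0.227,1.506],"\u03b8\u0307":[0.929,0.6,-0.976,3.547],"ee":[0.29,0.539,0.751],"\u03c4":[3.447,-1.852,-0.804,-1.932]}
{"k":18,"theta":[0.603,0.492,0.217,1.541],"\u03b8\u0307":[1.049,0.678,-0.971,3.406],"ee":[0.282,0.543,0.736],"\u03c4":[3.217,-1.948,-0.707,-2.046]}
{"k":19,"theta":[0.614,0.499,0.208,1.574],"\u03b8\u0307":[1.161,0.755,-0.963,3.263],"ee":[0.275,0.547,0.722],"\u03c4":[2.992,-2.075,-0.62,-2.142]}
{"k":20,"theta":[0.626,0.507,0.198,1.606],"\u03b8\u0307":[1.263,0.831,-0.954,3.12],"ee":[0.267,0.551,0.708],"\u03c4":[2.772,-2.229,-0.544,-2.221]}
{"k":21,"theta":[0.639,0.515,0.189,1.637],"\u03b8\u0307":[1.355,0.904,-0.943,2.976],"ee":[0.26,0.555,0.694],"\u03c4":[2.557,-2.409,-0.478,-2.285]}
{"k":22,"theta":[0.653,0.525,0.179,1.666],"\u03b8\u0307":[1.438,0.975,-0.93,2.834],"ee":[0.253,0.559,0.68],"\u03c4":[2.348,-2.612,-0.421,-2.334]}
{"k":23,"theta":[0.668,0.535,0.17,1.694],"\u03b8\u0307":[1.511,1.042,-0.915,2.694],"ee":[0.246,0.562,0.666],"\u03c4":[2.144,-2.835,-0.374,-2.37]}
{"k":24,"theta":[0.683,0.546,0.161,1.72],"\u03b8\u0307":[1.575,1.106,-0.897,2.556],"ee":[0.239,0.566,0.653],"\u03c4":[1.945,-3.076,-0.336,-2.394]}
{"k":25,"theta":[0.699,0.557,0.152,1.745],"\u03b8\u0307":[1.629,1.165,-0.876,2.421],"ee":[0.233,0.57,0.639],"\u03c4":[1.752,-3.331,-0.307,-2.406]}
{"k":26,"theta":[0.716,0.569,0.144,1.768],"\u03b8\u0307":[1.675,1.219,-0.854,2.29],"ee":[0.226,0.574,0.626],"\u03c4":[1.564,-3.598,-0.285,-2.409]}
{"k":27,"theta":[0.733,0.581,0.135,1.79],"\u03b8\u0307":[1.712,1.269,-0.829,2.162],"ee":[0.22,0.578,0.613],"\u03c4":[1.381,-3.874,-0.27,-2.403]}
{"k":28,"theta":[0.75,0.594,0.127,1.811],"\u03b8\u0307":[1.741,1.313,-0.801,2.038],"ee":[0.214,0.581,0.6],"\u03c4":[1.203,-4.155,-0.261,-2.389]}
{"k":29,"theta":[0.768,0.608,0.119,1.831],"\u03b8\u0307":[1.763,1.352,-0.772,1.918],"ee":[0.209,0.585,0.588],"\u03c4":[1.029,-4.439,-0.258,-2.369]}
{"k":30,"theta":[0.785,0.621,0.112,1.85],"\u03b8\u0307":[1.778,1.385,-0.741,1.803],"ee":[0.203,0.589,0.576],"\u03c4":[0.86,-4.724,-0.259,-2.342]}
{"k":31,"theta":[0.803,0.635,0.104,1.867],"\u03b8\u0307":[1.786,1.413,-0.709,1.693],"ee":[0.198,0.592,0.564],"\u03c4":[0.695,-5.006,-0.264,-2.311]}
{"k":32,"theta":[0.821,0.65,0.097,1.884],"\u03b8\u0307":[1.788,1.436,-0.675,1.588],"ee":[0.193,0.596,0.552],"\u03c4":[0.535,-5.284,-0.272,-2.277]}
{"k":33,"theta":[0.839,0.664,0.091,1.899],"\u03b8\u0307":[1.784,1.453,-0.641,1.487],"ee":[0.188,0.6,0.54]}
{"summary": "final theta (rad): 0.839 0.664 0.091 1.899"}


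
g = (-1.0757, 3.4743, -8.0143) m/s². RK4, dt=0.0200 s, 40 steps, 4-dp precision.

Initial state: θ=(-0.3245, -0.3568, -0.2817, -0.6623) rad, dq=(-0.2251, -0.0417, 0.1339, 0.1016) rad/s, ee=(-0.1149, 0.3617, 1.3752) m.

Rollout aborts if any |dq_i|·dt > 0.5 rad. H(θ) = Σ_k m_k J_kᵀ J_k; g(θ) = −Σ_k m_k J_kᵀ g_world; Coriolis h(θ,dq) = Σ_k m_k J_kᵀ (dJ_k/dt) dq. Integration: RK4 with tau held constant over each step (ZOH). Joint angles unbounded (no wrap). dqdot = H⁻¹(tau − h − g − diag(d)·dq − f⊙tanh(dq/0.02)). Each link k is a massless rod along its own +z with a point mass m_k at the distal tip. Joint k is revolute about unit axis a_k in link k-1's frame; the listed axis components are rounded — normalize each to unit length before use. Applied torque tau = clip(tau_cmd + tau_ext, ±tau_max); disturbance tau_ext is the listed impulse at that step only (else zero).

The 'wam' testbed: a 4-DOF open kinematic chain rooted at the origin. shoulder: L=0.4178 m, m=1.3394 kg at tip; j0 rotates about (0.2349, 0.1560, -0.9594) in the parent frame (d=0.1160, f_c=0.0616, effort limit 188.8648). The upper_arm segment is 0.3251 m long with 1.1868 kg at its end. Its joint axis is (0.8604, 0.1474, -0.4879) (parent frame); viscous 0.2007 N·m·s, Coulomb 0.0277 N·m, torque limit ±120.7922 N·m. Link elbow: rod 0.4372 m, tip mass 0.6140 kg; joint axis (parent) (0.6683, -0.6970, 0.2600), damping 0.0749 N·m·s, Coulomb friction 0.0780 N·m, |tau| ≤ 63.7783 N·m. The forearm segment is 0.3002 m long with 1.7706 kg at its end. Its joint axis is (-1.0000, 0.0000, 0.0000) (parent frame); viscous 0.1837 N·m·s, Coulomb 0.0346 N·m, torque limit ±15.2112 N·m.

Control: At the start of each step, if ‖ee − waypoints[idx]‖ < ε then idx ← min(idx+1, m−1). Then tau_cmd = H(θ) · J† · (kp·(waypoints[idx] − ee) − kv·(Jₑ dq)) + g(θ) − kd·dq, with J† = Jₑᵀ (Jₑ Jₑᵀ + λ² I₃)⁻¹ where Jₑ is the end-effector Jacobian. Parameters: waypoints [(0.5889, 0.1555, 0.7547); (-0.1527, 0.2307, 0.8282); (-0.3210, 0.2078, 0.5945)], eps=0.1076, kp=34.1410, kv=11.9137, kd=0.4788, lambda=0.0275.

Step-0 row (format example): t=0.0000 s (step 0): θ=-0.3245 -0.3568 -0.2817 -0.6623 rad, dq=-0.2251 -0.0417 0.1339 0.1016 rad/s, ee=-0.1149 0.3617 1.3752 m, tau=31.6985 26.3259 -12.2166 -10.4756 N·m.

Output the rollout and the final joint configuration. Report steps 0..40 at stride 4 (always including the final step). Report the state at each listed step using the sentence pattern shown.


t=0.0800 s (step 4): θ=-0.2819 -0.4089 -0.3841 -0.9812 rad, dq=1.0687 -0.6755 -2.1934 -5.1704 rad/s, ee=-0.0677 0.3525 1.3288 m, tau=18.2137 23.1664 2.4719 -2.8309 N·m.
t=0.1600 s (step 8): θ=-0.1644 -0.4524 -0.5878 -1.3446 rad, dq=1.8134 -0.4842 -2.7716 -3.8198 rad/s, ee=0.0313 0.3368 1.2501 m, tau=12.1099 18.8102 5.5253 -0.4992 N·m.
t=0.2400 s (step 12): θ=-0.0021 -0.4970 -0.8102 -1.5901 rad, dq=2.1718 -0.6627 -2.7188 -2.3629 rad/s, ee=0.1384 0.3164 1.1711 m, tau=7.7709 15.3297 6.5228 0.2641 N·m.
t=0.3200 s (step 16): θ=0.1708 -0.5584 -1.0149 -1.7312 rad, dq=2.0912 -0.8546 -2.3675 -1.2254 rad/s, ee=0.2397 0.2927 1.0980 m, tau=4.9327 13.5180 7.2094 0.1645 N·m.
t=0.4000 s (step 20): θ=0.3248 -0.6289 -1.1868 -1.7965 rad, dq=1.7385 -0.8853 -1.9228 -0.4693 rad/s, ee=0.3276 0.2675 1.0321 m, tau=3.6452 12.9541 7.4883 -0.1924 N·m.
t=0.4800 s (step 24): θ=0.4470 -0.6963 -1.3234 -1.8152 rad, dq=1.3192 -0.7865 -1.4946 -0.0438 rad/s, ee=0.3983 0.2431 0.9742 m, tau=3.5287 13.0151 7.3279 -0.5216 N·m.
t=0.5600 s (step 28): θ=0.5376 -0.7538 -1.4277 -1.8107 rad, dq=0.9614 -0.6499 -1.1223 0.1282 rad/s, ee=0.4517 0.2215 0.9251 m, tau=4.0189 13.2577 6.8758 -0.6927 N·m.
t=0.6400 s (step 32): θ=0.6028 -0.8000 -1.5053 -1.7976 rad, dq=0.6840 -0.5105 -0.8266 0.1867 rad/s, ee=0.4904 0.2038 0.8850 m, tau=4.6845 13.4805 6.3128 -0.8000 N·m.
t=0.7200 s (step 36): θ=0.6490 -0.8359 -1.5620 -1.7824 rad, dq=0.4838 -0.3921 -0.5996 0.1883 rad/s, ee=0.5178 0.1902 0.8535 m, tau=5.3093 13.6380 5.7652 -0.8637 N·m.
t=0.8000 s (step 40): θ=0.6782 -0.8623 -1.6048 -1.7826 rad, dq=-0.0050 -0.1893 -0.6101 -1.2739 rad/s, ee=0.5322 0.1807 0.8298 m.
final θ (rad): 0.6782 -0.8623 -1.6048 -1.7826


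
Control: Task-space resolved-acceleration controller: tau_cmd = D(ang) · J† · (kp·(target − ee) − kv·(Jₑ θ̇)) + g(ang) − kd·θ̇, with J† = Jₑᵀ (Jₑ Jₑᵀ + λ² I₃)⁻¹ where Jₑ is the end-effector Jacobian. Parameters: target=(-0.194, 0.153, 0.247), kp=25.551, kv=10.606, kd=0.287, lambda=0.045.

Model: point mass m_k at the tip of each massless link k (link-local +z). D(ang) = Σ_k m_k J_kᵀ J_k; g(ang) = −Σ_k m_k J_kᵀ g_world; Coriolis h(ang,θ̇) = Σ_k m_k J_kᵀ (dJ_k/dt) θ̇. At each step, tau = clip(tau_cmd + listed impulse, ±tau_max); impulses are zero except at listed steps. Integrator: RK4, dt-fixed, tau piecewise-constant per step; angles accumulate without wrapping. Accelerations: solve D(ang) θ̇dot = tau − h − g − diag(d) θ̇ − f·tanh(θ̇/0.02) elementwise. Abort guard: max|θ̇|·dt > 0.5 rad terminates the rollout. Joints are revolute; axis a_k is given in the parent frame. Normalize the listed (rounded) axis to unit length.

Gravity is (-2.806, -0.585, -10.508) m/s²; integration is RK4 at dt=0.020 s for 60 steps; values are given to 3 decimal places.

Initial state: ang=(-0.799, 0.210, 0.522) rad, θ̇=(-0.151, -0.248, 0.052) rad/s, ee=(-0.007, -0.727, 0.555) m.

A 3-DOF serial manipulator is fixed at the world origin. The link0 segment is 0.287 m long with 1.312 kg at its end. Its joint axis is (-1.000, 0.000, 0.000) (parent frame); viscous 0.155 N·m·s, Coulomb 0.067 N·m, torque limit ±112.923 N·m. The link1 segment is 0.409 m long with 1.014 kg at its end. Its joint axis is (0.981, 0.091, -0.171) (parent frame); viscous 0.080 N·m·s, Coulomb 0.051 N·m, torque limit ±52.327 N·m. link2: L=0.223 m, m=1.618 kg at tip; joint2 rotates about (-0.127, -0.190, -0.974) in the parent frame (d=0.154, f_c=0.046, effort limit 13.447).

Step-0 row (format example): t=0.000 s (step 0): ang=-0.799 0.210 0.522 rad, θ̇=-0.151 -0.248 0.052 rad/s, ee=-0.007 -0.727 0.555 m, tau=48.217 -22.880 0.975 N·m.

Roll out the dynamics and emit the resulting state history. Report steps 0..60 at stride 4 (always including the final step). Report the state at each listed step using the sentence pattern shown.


t=0.080 s (step 4): ang=-0.587 0.493 0.576 rad, θ̇=5.038 6.472 -1.892 rad/s, ee=-0.002 -0.701 0.561 m, tau=38.167 -18.360 1.288 N·m.
t=0.160 s (step 8): ang=-0.127 1.061 0.621 rad, θ̇=5.777 6.513 -1.465 rad/s, ee=-0.018 -0.606 0.555 m, tau=15.260 -11.944 0.927 N·m.
t=0.240 s (step 12): ang=0.303 1.530 0.828 rad, θ̇=5.246 5.042 -2.878 rad/s, ee=-0.057 -0.483 0.538 m, tau=7.233 -12.752 1.424 N·m.
t=0.320 s (step 16): ang=0.726 1.936 1.066 rad, θ̇=5.621 4.120 -7.507 rad/s, ee=-0.098 -0.360 0.502 m, tau=-1.163 -13.545 2.817 N·m.
t=0.400 s (step 20): ang=1.179 2.271 1.365 rad, θ̇=5.950 3.033 -3.926 rad/s, ee=-0.130 -0.230 0.469 m, tau=-11.297 -7.153 1.475 N·m.
t=0.480 s (step 24): ang=1.577 2.463 1.369 rad, θ̇=4.177 1.631 -2.446 rad/s, ee=-0.152 -0.120 0.449 m, tau=-8.181 -6.467 1.033 N·m.
t=0.560 s (step 28): ang=1.867 2.578 1.375 rad, θ̇=3.157 1.128 -1.218 rad/s, ee=-0.165 -0.046 0.428 m, tau=-6.607 -6.305 0.692 N·m.
t=0.640 s (step 32): ang=2.093 2.663 1.381 rad, θ̇=2.519 0.920 -0.032 rad/s, ee=-0.174 0.005 0.407 m, tau=-5.748 -5.871 0.345 N·m.
t=0.720 s (step 36): ang=2.276 2.730 1.399 rad, θ̇=2.087 0.747 -0.025 rad/s, ee=-0.180 0.041 0.386 m, tau=-5.258 -5.174 0.328 N·m.
t=0.800 s (step 40): ang=2.430 2.786 1.416 rad, θ̇=1.769 0.621 -0.015 rad/s, ee=-0.185 0.067 0.368 m, tau=-4.934 -4.281 0.298 N·m.
t=0.880 s (step 44): ang=2.561 2.833 1.431 rad, θ̇=1.516 0.523 -0.012 rad/s, ee=-0.189 0.087 0.352 m, tau=-4.666 -3.345 0.266 N·m.
t=0.960 s (step 48): ang=2.674 2.872 1.446 rad, θ̇=1.308 0.446 -0.010 rad/s, ee=-0.192 0.103 0.338 m, tau=-4.419 -2.447 0.235 N·m.
t=1.040 s (step 52): ang=2.772 2.906 1.459 rad, θ̇=1.135 0.385 -0.008 rad/s, ee=-0.195 0.115 0.326 m, tau=-4.182 -1.623 0.206 N·m.
t=1.120 s (step 56): ang=2.856 2.936 1.472 rad, θ̇=0.989 0.337 -0.007 rad/s, ee=-0.197 0.125 0.316 m, tau=-3.955 -0.886 0.181 N·m.
t=1.200 s (step 60): ang=2.931 2.962 1.484 rad, θ̇=0.866 0.298 -0.006 rad/s, ee=-0.199 0.133 0.308 m.


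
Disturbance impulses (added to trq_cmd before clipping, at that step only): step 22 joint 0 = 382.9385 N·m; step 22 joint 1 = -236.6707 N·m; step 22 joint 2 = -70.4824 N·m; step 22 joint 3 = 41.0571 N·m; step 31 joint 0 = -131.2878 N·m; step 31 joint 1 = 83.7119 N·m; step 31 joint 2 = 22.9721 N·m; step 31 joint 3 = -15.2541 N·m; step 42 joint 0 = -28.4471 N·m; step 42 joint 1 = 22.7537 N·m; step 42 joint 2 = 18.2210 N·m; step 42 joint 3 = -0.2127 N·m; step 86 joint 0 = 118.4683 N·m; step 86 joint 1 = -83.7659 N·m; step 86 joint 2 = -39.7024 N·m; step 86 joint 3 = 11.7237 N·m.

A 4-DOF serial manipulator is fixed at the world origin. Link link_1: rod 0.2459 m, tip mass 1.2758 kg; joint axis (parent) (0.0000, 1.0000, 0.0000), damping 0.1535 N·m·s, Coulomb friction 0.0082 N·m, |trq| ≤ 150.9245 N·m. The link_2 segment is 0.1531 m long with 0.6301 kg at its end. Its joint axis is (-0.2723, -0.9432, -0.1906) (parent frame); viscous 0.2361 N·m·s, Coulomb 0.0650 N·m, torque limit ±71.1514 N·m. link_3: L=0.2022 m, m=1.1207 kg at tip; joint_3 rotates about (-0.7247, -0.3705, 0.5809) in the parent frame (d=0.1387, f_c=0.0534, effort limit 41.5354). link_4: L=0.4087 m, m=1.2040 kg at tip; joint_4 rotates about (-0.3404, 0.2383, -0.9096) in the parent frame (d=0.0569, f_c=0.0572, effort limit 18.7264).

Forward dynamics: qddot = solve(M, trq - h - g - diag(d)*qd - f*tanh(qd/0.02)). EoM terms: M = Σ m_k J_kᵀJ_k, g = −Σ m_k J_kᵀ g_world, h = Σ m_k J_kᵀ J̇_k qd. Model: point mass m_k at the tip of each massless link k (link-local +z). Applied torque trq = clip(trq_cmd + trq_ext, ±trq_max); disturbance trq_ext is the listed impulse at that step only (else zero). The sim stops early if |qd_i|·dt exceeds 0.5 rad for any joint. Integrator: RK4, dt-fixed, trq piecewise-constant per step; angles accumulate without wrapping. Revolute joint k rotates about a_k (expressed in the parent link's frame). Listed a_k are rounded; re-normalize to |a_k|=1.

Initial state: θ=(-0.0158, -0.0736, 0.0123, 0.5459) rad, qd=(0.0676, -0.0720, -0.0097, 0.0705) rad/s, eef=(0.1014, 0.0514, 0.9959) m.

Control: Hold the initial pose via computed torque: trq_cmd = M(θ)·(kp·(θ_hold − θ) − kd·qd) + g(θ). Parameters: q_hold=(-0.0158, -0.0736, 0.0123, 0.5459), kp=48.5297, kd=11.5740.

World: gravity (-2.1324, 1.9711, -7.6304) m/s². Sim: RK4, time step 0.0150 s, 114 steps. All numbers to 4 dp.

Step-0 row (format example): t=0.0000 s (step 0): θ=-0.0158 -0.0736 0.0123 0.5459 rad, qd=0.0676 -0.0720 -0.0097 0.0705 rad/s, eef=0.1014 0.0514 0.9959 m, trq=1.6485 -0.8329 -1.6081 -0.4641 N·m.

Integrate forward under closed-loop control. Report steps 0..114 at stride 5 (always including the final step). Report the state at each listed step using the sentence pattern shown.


t=0.0750 s (step 5): θ=-0.0119 -0.0763 0.0120 0.5463 rad, qd=0.0378 0.0111 -0.0184 0.0357 rad/s, eef=0.1073 0.0508 0.9953 m, trq=2.7732 -1.5862 -1.9064 -0.3409 N·m.
t=0.1500 s (step 10): θ=-0.0110 -0.0769 0.0121 0.5457 rad, qd=0.0076 0.0259 -0.0144 0.0339 rad/s, eef=0.1084 0.0507 0.9952 m, trq=3.4851 -2.0480 -2.0891 -0.2704 N·m.
t=0.2250 s (step 15): θ=-0.0117 -0.0768 0.0124 0.5449 rad, qd=-0.0042 0.0313 -0.0129 0.0329 rad/s, eef=0.1075 0.0508 0.9953 m, trq=3.8962 -2.3146 -2.1939 -0.2301 N·m.
t=0.3000 s (step 20): θ=-0.0128 -0.0765 0.0128 0.5441 rad, qd=-0.0065 0.0323 -0.0129 0.0333 rad/s, eef=0.1060 0.0510 0.9955 m, trq=4.1098 -2.4532 -2.2480 -0.2094 N·m.
t=0.3750 s (step 25): θ=0.2378 0.4651 -0.2227 1.3090 rad, qd=3.5094 6.4646 -1.5445 10.9376 rad/s, eef=0.1481 0.0372 0.9685 m, trq=-15.8043 6.0948 3.1009 -2.8391 N·m.
t=0.4500 s (step 30): θ=0.3417 0.6188 -0.2377 1.5897 rad, qd=0.1301 -0.2805 0.3403 -0.3745 rad/s, eef=0.1818 0.0354 0.9486 m, trq=-6.0166 0.7310 0.4908 -1.0643 N·m.
t=0.5250 s (step 35): θ=0.1849 0.3561 -0.1361 1.2386 rad, qd=-2.1178 -3.4075 1.6084 -3.7403 rad/s, eef=0.1464 0.0661 0.9721 m, trq=13.6727 -9.8449 -5.4900 1.2925 N·m.
t=0.6000 s (step 40): θ=0.0896 0.2100 -0.0586 1.0898 rad, qd=-0.6697 -0.9415 0.5465 -0.9617 rad/s, eef=0.1140 0.0841 0.9804 m, trq=9.4998 -7.1330 -4.6950 0.5893 N·m.
t=0.6750 s (step 45): θ=0.0583 0.2074 -0.0238 1.2109 rad, qd=-0.3998 -0.0328 0.5672 1.8920 rad/s, eef=0.0966 0.0975 0.9768 m, trq=11.3026 -8.4907 -5.9948 0.6114 N·m.
t=0.7500 s (step 50): θ=0.0376 0.1860 0.0015 1.2236 rad, qd=-0.1419 -0.3166 0.1366 -0.6218 rad/s, eef=0.0871 0.1060 0.9760 m, trq=7.7936 -5.9268 -4.3738 0.3688 N·m.
t=0.8250 s (step 55): θ=0.0330 0.1650 0.0036 1.1628 rad, qd=-0.0148 -0.2668 -0.0408 -0.9093 rad/s, eef=0.0864 0.1054 0.9780 m, trq=5.6983 -4.4524 -3.5491 0.1201 N·m.
t=0.9000 s (step 60): θ=0.0331 0.1457 -0.0018 1.0952 rad, qd=0.0121 -0.2427 -0.0943 -0.8682 rad/s, eef=0.0899 0.1009 0.9804 m, trq=4.6052 -3.6399 -3.0779 -0.0308 N·m.
t=0.9750 s (step 65): θ=0.0341 0.1289 -0.0097 1.0343 rad, qd=0.0130 -0.2050 -0.1136 -0.7507 rad/s, eef=0.0943 0.0946 0.9825 m, trq=4.1086 -3.2200 -2.7738 -0.1087 N·m.
t=1.0500 s (step 70): θ=0.0348 0.1149 -0.0183 0.9827 rad, qd=0.0052 -0.1695 -0.1114 -0.6267 rad/s, eef=0.0982 0.0880 0.9844 m, trq=3.9298 -3.0220 -2.5845 -0.1430 N·m.
t=1.1250 s (step 75): θ=0.0349 0.1034 -0.0262 0.9400 rad, qd=-0.0031 -0.1391 -0.0972 -0.5139 rad/s, eef=0.1011 0.0818 0.9860 m, trq=3.9023 -2.9415 -2.4737 -0.1549 N·m.
t=1.2000 s (step 80): θ=0.0345 0.0939 -0.0327 0.9052 rad, qd=-0.0093 -0.1147 -0.0777 -0.4168 rad/s, eef=0.1030 0.0764 0.9872 m, trq=3.9357 -2.9177 -2.4138 -0.1571 N·m.
t=1.2750 s (step 85): θ=0.0336 0.0861 -0.0378 0.8771 rad, qd=-0.0133 -0.0956 -0.0578 -0.3360 rad/s, eef=0.1042 0.0720 0.9882 m, trq=3.9851 -2.9173 -2.3848 -0.1562 N·m.
t=1.3500 s (step 90): θ=0.1649 0.2781 -0.1584 0.9589 rad, qd=1.1616 1.1651 -0.9721 -0.4132 rad/s, eef=0.1405 0.0479 0.9832 m, trq=-10.8397 5.6269 2.3027 -1.5163 N·m.
t=1.4250 s (step 95): θ=0.1940 0.2865 -0.1805 0.9067 rad, qd=-0.0627 -0.3587 0.0809 -0.5560 rad/s, eef=0.1591 0.0384 0.9820 m, trq=-3.7302 1.1785 -0.0632 -0.7864 N·m.
t=1.5000 s (step 100): θ=0.1774 0.2552 -0.1663 0.8825 rad, qd=-0.3240 -0.4330 0.2554 -0.1502 rad/s, eef=0.1578 0.0394 0.9832 m, trq=0.4350 -1.4151 -1.2725 -0.3842 N·m.
t=1.5750 s (step 105): θ=0.1511 0.2247 -0.1463 0.8770 rad, qd=-0.3588 -0.3773 0.2663 -0.0329 rad/s, eef=0.1483 0.0436 0.9849 m, trq=2.7550 -2.7933 -1.9223 -0.1660 N·m.
t=1.6500 s (step 110): θ=0.1256 0.1990 -0.1276 0.8747 rad, qd=-0.3147 -0.3090 0.2291 -0.0348 rad/s, eef=0.1368 0.0481 0.9865 m, trq=3.9248 -3.4339 -2.2525 -0.0617 N·m.
t=1.7100 s (step 114): θ=0.1083 0.1822 -0.1150 0.8724 rad, qd=-0.2631 -0.2568 0.1893 -0.0409 rad/s, eef=0.1284 0.0512 0.9876 m.


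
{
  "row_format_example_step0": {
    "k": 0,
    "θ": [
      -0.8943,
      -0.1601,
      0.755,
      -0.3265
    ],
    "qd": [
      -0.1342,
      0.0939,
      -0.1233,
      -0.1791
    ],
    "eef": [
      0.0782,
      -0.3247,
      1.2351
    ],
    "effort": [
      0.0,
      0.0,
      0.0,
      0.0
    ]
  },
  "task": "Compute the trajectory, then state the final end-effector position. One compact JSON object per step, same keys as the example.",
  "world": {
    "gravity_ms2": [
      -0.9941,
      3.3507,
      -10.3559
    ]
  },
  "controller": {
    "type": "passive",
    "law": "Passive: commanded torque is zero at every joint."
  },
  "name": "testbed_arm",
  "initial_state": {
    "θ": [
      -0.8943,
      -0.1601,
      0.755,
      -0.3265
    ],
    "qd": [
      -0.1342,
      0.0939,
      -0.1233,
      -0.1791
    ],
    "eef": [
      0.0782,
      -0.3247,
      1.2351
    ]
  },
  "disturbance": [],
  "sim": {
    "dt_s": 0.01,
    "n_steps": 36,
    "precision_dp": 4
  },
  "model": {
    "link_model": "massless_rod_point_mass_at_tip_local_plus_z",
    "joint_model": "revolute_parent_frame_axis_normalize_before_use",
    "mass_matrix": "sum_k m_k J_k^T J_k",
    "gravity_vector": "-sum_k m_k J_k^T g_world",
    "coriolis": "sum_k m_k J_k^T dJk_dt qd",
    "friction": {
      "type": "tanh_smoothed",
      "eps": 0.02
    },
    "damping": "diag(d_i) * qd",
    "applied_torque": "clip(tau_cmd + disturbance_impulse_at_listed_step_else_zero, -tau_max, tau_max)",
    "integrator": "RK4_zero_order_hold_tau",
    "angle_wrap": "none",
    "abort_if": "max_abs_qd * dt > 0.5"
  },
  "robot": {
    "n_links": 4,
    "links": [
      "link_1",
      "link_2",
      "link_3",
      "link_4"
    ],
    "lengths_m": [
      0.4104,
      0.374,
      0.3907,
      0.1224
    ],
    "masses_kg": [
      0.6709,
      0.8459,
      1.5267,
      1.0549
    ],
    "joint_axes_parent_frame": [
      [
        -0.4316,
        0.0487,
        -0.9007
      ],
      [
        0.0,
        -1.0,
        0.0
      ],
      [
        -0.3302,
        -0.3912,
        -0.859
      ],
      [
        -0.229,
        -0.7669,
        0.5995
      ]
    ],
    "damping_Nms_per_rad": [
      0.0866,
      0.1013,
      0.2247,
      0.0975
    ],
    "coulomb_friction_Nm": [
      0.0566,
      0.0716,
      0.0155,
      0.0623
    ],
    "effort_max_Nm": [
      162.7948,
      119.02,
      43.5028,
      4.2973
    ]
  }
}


{"k":1,"\u03b8":[-0.8968,-0.1597,0.7574,-0.3305],"qd":[-0.3639,-0.0029,0.578,-0.5887],"eef":[0.0784,-0.326,1.2346],"effort":[0.0,0.0,0.0,0.0]}
{"k":2,"\u03b8":[-0.9015,-0.1601,0.7662,-0.3378],"qd":[-0.5626,-0.0868,1.174,-0.8669],"eef":[0.0784,-0.3271,1.2339],"effort":[0.0,0.0,0.0,0.0]}
{"k":3,"\u03b8":[-0.908,-0.1614,0.7806,-0.3475],"qd":[-0.7393,-0.1609,1.6921,-1.0492],"eef":[0.0783,-0.3281,1.233],"effort":[0.0,0.0,0.0,0.0]}
{"k":4,"\u03b8":[-0.9162,-0.1633,0.7998,-0.3586],"qd":[-0.899,-0.2261,2.1476,-1.1611],"eef":[0.078,-0.3289,1.2318],"effort":[0.0,0.0,0.0,0.0]}
{"k":5,"\u03b8":[-0.9259,-0.1659,0.8234,-0.3706],"qd":[-1.0455,-0.2833,2.553,-1.2216],"eef":[0.0775,-0.3295,1.2304],"effort":[0.0,0.0,0.0,0.0]}
{"k":6,"\u03b8":[-0.9371,-0.1689,0.8508,-0.3829],"qd":[-1.1819,-0.3335,2.9184,-1.245],"eef":[0.0768,-0.33,1.2289],"effort":[0.0,0.0,0.0,0.0]}
{"k":7,"\u03b8":[-0.9496,-0.1725,0.8817,-0.3954],"qd":[-1.3105,-0.3772,3.252,-1.2414],"eef":[0.0759,-0.3303,1.2271],"effort":[0.0,0.0,0.0,0.0]}
{"k":8,"\u03b8":[-0.9633,-0.1765,0.9157,-0.4077],"qd":[-1.4334,-0.4152,3.5605,-1.2178],"eef":[0.0749,-0.3305,1.2252],"effort":[0.0,0.0,0.0,0.0]}
{"k":9,"\u03b8":[-0.9782,-0.1808,0.9528,-0.4197],"qd":[-1.552,-0.4478,3.8492,-1.1794],"eef":[0.0736,-0.3305,1.2231],"effort":[0.0,0.0,0.0,0.0]}
{"k":10,"\u03b8":[-0.9943,-0.1854,0.9927,-0.4312],"qd":[-1.6675,-0.4755,4.1224,-1.1295],"eef":[0.0722,-0.3304,1.2207],"effort":[0.0,0.0,0.0,0.0]}
{"k":11,"\u03b8":[-1.0115,-0.1903,1.0352,-0.4422],"qd":[-1.7807,-0.4983,4.3836,-1.0703],"eef":[0.0706,-0.3301,1.2182],"effort":[0.0,0.0,0.0,0.0]}
{"k":12,"\u03b8":[-1.0299,-0.1954,1.0803,-0.4526],"qd":[-1.8922,-0.5165,4.6357,-1.0033],"eef":[0.0688,-0.3296,1.2154],"effort":[0.0,0.0,0.0,0.0]}
{"k":13,"\u03b8":[-1.0494,-0.2006,1.1279,-0.4623],"qd":[-2.0023,-0.53,4.8809,-0.9294],"eef":[0.0668,-0.329,1.2124],"effort":[0.0,0.0,0.0,0.0]}
{"k":14,"\u03b8":[-1.07,-0.2059,1.1779,-0.4712],"qd":[-2.1113,-0.5385,5.1216,-0.8489],"eef":[0.0647,-0.3282,1.2091],"effort":[0.0,0.0,0.0,0.0]}
{"k":15,"\u03b8":[-1.0916,-0.2114,1.2303,-0.4792],"qd":[-2.219,-0.5419,5.3595,-0.7624],"eef":[0.0623,-0.3272,1.2056],"effort":[0.0,0.0,0.0,0.0]}
{"k":16,"\u03b8":[-1.1143,-0.2168,1.2851,-0.4864],"qd":[-2.3253,-0.5396,5.5967,-0.6699],"eef":[0.0598,-0.326,1.2017],"effort":[0.0,0.0,0.0,0.0]}
{"k":17,"\u03b8":[-1.1381,-0.2221,1.3423,-0.4926],"qd":[-2.4299,-0.531,5.835,-0.5717],"eef":[0.0571,-0.3246,1.1976],"effort":[0.0,0.0,0.0,0.0]}
{"k":18,"\u03b8":[-1.1629,-0.2274,1.4018,-0.4978],"qd":[-2.5321,-0.5152,6.0767,-0.4681],"eef":[0.0542,-0.323,1.1931],"effort":[0.0,0.0,0.0,0.0]}
{"k":19,"\u03b8":[-1.1887,-0.2324,1.4638,-0.502],"qd":[-2.6313,-0.491,6.3243,-0.3593],"eef":[0.0511,-0.3211,1.1883],"effort":[0.0,0.0,0.0,0.0]}
{"k":20,"\u03b8":[-1.2155,-0.2371,1.5283,-0.505],"qd":[-2.7264,-0.4566,6.5809,-0.2459],"eef":[0.0479,-0.3191,1.1831],"effort":[0.0,0.0,0.0,0.0]}
{"k":21,"\u03b8":[-1.2432,-0.2415,1.5955,-0.5069],"qd":[-2.8157,-0.41,6.8503,-0.1289],"eef":[0.0446,-0.3168,1.1776],"effort":[0.0,0.0,0.0,0.0]}
{"k":22,"\u03b8":[-1.2718,-0.2453,1.6654,-0.5076],"qd":[-2.897,-0.348,7.139,-0.0208],"eef":[0.0412,-0.3142,1.1717],"effort":[0.0,0.0,0.0,0.0]}
{"k":23,"\u03b8":[-1.3011,-0.2484,1.7384,-0.5075],"qd":[-2.9644,-0.2656,7.466,-0.0115],"eef":[0.0376,-0.3114,1.1655],"effort":[0.0,0.0,0.0,0.0]}
{"k":24,"\u03b8":[-1.3311,-0.2505,1.8147,-0.5074],"qd":[-3.0166,-0.1584,7.8218,0.0075],"eef":[0.0341,-0.3083,1.1588],"effort":[0.0,0.0,0.0,0.0]}
{"k":25,"\u03b8":[-1.3614,-0.2514,1.8949,-0.5074],"qd":[-3.0471,-0.019,8.217,0.0249],"eef":[0.0305,-0.305,1.1518],"effort":[0.0,0.0,0.0,0.0]}
{"k":26,"\u03b8":[-1.3919,-0.2508,1.9793,-0.5072],"qd":[-3.0482,0.1603,8.6587,0.0429],"eef":[0.0271,-0.3013,1.1444],"effort":[0.0,0.0,0.0,0.0]}
{"k":27,"\u03b8":[-1.4222,-0.2481,2.0684,-0.5071],"qd":[-3.0039,0.3928,9.1593,0.0298],"eef":[0.0238,-0.2973,1.1368],"effort":[0.0,0.0,0.0,0.0]}
{"k":28,"\u03b8":[-1.4518,-0.2427,2.1627,-0.507],"qd":[-2.8943,0.6891,9.7082,0.0102],"eef":[0.0209,-0.2929,1.1289],"effort":[0.0,0.0,0.0,0.0]}
{"k":29,"\u03b8":[-1.4798,-0.2341,2.2626,-0.5074],"qd":[-2.6891,1.0487,10.2612,-0.0627],"eef":[0.0185,-0.288,1.1211],"effort":[0.0,0.0,0.0,0.0]}
{"k":30,"\u03b8":[-1.5051,-0.2216,2.3674,-0.5083],"qd":[-2.3639,1.4296,10.6595,-0.1427],"eef":[0.0172,-0.2827,1.1136],"effort":[0.0,0.0,0.0,0.0]}
{"k":31,"\u03b8":[-1.5267,-0.2058,2.4744,-0.5106],"qd":[-1.9289,1.7157,10.641,-0.3368],"eef":[0.0172,-0.2769,1.1069],"effort":[0.0,0.0,0.0,0.0]}
{"k":32,"\u03b8":[-1.5437,-0.1881,2.5781,-0.5152],"qd":[-1.486,1.7659,10.0029,-0.564],"eef":[0.019,-0.2708,1.1014],"effort":[0.0,0.0,0.0,0.0]}
{"k":33,"\u03b8":[-1.5568,-0.1713,2.673,-0.5217],"qd":[-1.1618,1.5704,8.9255,-0.7169],"eef":[0.0224,-0.2648,1.0972],"effort":[0.0,0.0,0.0,0.0]}
{"k":34,"\u03b8":[-1.5675,-0.1572,2.7564,-0.5291],"qd":[-0.9949,1.2449,7.7723,-0.7608],"eef":[0.027,-0.2589,1.0941],"effort":[0.0,0.0,0.0,0.0]}
{"k":35,"\u03b8":[-1.5771,-0.1465,2.8289,-0.5366],"qd":[-0.9529,0.891,6.7511,-0.7261],"eef":[0.0324,-0.2532,1.0919],"effort":[0.0,0.0,0.0,0.0]}
{"k":36,"\u03b8":[-1.5868,-0.1393,2.892,-0.5435],"qd":[-0.994,0.5544,5.9094,-0.6529],"eef":[0.0382,-0.2476,1.0902]}
{"summary": "final eef position (m): 0.0382 -0.2476 1.0902"}


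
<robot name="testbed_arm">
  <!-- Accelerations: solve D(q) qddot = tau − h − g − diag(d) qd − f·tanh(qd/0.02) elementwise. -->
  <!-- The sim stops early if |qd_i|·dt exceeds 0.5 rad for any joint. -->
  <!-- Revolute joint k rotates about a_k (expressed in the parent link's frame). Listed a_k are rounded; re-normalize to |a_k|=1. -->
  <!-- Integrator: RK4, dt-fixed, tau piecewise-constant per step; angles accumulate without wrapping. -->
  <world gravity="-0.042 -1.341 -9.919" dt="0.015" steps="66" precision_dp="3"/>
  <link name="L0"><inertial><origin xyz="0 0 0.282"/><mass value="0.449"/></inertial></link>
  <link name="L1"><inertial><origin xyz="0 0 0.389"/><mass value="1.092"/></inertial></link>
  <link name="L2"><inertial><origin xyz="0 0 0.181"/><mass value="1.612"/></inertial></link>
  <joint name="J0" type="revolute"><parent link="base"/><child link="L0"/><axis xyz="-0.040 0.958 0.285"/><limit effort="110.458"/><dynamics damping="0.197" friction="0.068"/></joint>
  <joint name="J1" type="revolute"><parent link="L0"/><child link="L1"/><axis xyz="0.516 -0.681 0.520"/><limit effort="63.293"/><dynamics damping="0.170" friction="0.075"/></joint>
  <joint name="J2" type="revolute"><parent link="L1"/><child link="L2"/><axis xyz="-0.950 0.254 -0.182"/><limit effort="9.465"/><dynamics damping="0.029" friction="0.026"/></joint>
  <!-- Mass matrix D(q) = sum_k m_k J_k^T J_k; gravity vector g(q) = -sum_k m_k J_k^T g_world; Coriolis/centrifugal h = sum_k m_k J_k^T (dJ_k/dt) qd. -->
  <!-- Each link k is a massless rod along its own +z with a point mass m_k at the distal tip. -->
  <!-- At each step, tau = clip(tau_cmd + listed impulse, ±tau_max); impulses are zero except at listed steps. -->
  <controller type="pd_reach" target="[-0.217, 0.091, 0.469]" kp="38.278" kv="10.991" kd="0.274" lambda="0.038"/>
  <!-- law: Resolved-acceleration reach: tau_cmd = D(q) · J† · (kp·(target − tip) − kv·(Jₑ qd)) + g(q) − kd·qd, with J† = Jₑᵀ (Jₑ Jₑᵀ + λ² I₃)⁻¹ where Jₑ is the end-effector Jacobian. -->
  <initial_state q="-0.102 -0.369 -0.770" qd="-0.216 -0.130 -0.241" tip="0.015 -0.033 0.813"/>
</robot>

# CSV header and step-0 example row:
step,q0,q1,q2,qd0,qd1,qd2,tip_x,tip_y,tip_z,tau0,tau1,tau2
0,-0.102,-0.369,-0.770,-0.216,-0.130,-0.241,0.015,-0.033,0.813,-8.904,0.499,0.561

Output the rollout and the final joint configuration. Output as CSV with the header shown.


step,q0,q1,q2,qd0,qd1,qd2,tip_x,tip_y,tip_z,tau0,tau1,tau2
1,-0.110,-0.381,-0.784,-0.822,-1.420,-1.593,0.012,-0.033,0.812,-7.040,0.678,1.089
2,-0.125,-0.408,-0.813,-1.229,-2.235,-2.294,0.008,-0.032,0.809,-5.465,0.817,1.351
3,-0.146,-0.445,-0.850,-1.510,-2.753,-2.595,0.003,-0.030,0.805,-4.139,0.915,1.472
4,-0.170,-0.489,-0.889,-1.706,-3.083,-2.665,-0.003,-0.028,0.800,-3.031,0.974,1.527
5,-0.196,-0.537,-0.929,-1.846,-3.290,-2.609,-0.009,-0.026,0.794,-2.110,1.000,1.556
6,-0.225,-0.587,-0.967,-1.943,-3.413,-2.486,-0.016,-0.023,0.789,-1.351,1.003,1.578
7,-0.254,-0.639,-1.003,-2.009,-3.477,-2.334,-0.023,-0.021,0.783,-0.734,0.991,1.603
8,-0.285,-0.691,-1.037,-2.050,-3.498,-2.173,-0.030,-0.019,0.777,-0.238,0.971,1.635
9,-0.316,-0.743,-1.068,-2.072,-3.489,-2.016,-0.037,-0.017,0.771,0.150,0.950,1.674
10,-0.347,-0.795,-1.098,-2.081,-3.461,-1.869,-0.044,-0.015,0.765,0.445,0.933,1.718
11,-0.378,-0.847,-1.125,-2.084,-3.427,-1.731,-0.051,-0.014,0.759,0.658,0.922,1.766
12,-0.409,-0.898,-1.150,-2.086,-3.397,-1.601,-0.058,-0.013,0.752,0.796,0.921,1.814
13,-0.441,-0.949,-1.173,-2.096,-3.384,-1.471,-0.065,-0.013,0.746,0.861,0.935,1.860
14,-0.472,-1.000,-1.194,-2.118,-3.394,-1.331,-0.072,-0.013,0.739,0.854,0.967,1.899
15,-0.504,-1.051,-1.212,-2.156,-3.432,-1.170,-0.078,-0.013,0.733,0.774,1.028,1.928
16,-0.537,-1.103,-1.229,-2.212,-3.495,-0.982,-0.085,-0.014,0.726,0.636,1.135,1.946
17,-0.571,-1.156,-1.242,-2.278,-3.567,-0.765,-0.092,-0.015,0.720,0.514,1.323,1.955
18,-0.605,-1.209,-1.251,-2.334,-3.610,-0.537,-0.098,-0.016,0.713,0.622,1.641,1.968
19,-0.640,-1.263,-1.258,-2.334,-3.547,-0.359,-0.105,-0.018,0.707,1.333,2.112,2.011
20,-0.674,-1.314,-1.263,-2.210,-3.281,-0.342,-0.111,-0.021,0.700,2.864,2.635,2.114
21,-0.705,-1.359,-1.270,-1.917,-2.761,-0.584,-0.118,-0.023,0.694,4.782,3.008,2.285
22,-0.730,-1.395,-1.283,-1.488,-2.059,-1.059,-0.124,-0.026,0.688,6.346,3.139,2.492
23,-0.749,-1.420,-1.303,-1.010,-1.303,-1.623,-0.131,-0.029,0.682,7.199,3.100,2.689
24,-0.761,-1.434,-1.331,-0.556,-0.585,-2.138,-0.137,-0.031,0.676,7.390,2.988,2.845
25,-0.766,-1.438,-1.366,-0.166,0.050,-2.524,-0.143,-0.033,0.670,7.105,2.862,2.948
26,-0.766,-1.434,-1.406,0.131,0.562,-2.740,-0.149,-0.034,0.665,6.527,2.747,2.996
27,-0.763,-1.422,-1.448,0.347,0.968,-2.816,-0.154,-0.035,0.660,5.821,2.595,3.004
28,-0.756,-1.405,-1.490,0.491,1.273,-2.785,-0.158,-0.036,0.655,5.080,2.372,2.984
29,-0.749,-1.385,-1.530,0.556,1.452,-2.660,-0.162,-0.037,0.650,4.404,2.046,2.943
30,-0.740,-1.363,-1.569,0.538,1.482,-2.458,-0.166,-0.037,0.646,3.899,1.619,2.887
31,-0.733,-1.342,-1.603,0.437,1.346,-2.199,-0.170,-0.038,0.642,3.646,1.145,2.823
32,-0.728,-1.324,-1.634,0.268,1.058,-1.914,-0.174,-0.039,0.638,3.648,0.718,2.765
33,-0.725,-1.311,-1.661,0.061,0.669,-1.637,-0.177,-0.040,0.634,3.830,0.422,2.720
34,-0.726,-1.304,-1.684,-0.139,0.267,-1.409,-0.180,-0.040,0.630,4.064,0.300,2.699
35,-0.729,-1.303,-1.703,-0.309,-0.091,-1.235,-0.183,-0.041,0.626,4.289,0.332,2.700
36,-0.735,-1.306,-1.721,-0.419,-0.335,-1.133,-0.186,-0.042,0.622,4.467,0.468,2.723
37,-0.742,-1.312,-1.738,-0.486,-0.493,-1.074,-0.189,-0.042,0.618,4.599,0.678,2.756
38,-0.749,-1.320,-1.754,-0.508,-0.560,-1.052,-0.192,-0.043,0.614,4.691,0.924,2.796
39,-0.757,-1.328,-1.769,-0.493,-0.544,-1.062,-0.195,-0.043,0.610,4.753,1.168,2.840
40,-0.764,-1.336,-1.786,-0.446,-0.458,-1.094,-0.198,-0.044,0.605,4.795,1.376,2.882
41,-0.770,-1.342,-1.802,-0.379,-0.323,-1.139,-0.200,-0.044,0.601,4.821,1.525,2.919
42,-0.775,-1.345,-1.820,-0.301,-0.159,-1.186,-0.203,-0.045,0.597,4.837,1.602,2.949
43,-0.779,-1.346,-1.838,-0.225,0.005,-1.223,-0.205,-0.045,0.593,4.850,1.608,2.969
44,-0.782,-1.345,-1.856,-0.173,0.123,-1.229,-0.207,-0.046,0.590,4.873,1.569,2.974
45,-0.784,-1.343,-1.875,-0.130,0.223,-1.225,-0.209,-0.046,0.586,4.902,1.492,2.973
46,-0.786,-1.339,-1.893,-0.096,0.302,-1.210,-0.211,-0.046,0.582,4.941,1.387,2.965
47,-0.787,-1.334,-1.911,-0.075,0.354,-1.184,-0.213,-0.047,0.579,4.993,1.264,2.953
48,-0.788,-1.328,-1.928,-0.065,0.379,-1.150,-0.215,-0.047,0.575,5.056,1.136,2.937
49,-0.789,-1.323,-1.945,-0.065,0.379,-1.109,-0.217,-0.047,0.572,5.129,1.014,2.920
50,-0.790,-1.317,-1.962,-0.073,0.357,-1.063,-0.218,-0.047,0.569,5.206,0.907,2.901
51,-0.791,-1.312,-1.977,-0.086,0.319,-1.017,-0.220,-0.047,0.566,5.280,0.823,2.884
52,-0.793,-1.308,-1.992,-0.102,0.273,-0.972,-0.221,-0.048,0.563,5.346,0.765,2.867
53,-0.794,-1.304,-2.007,-0.118,0.224,-0.931,-0.223,-0.048,0.560,5.399,0.734,2.853
54,-0.796,-1.301,-2.020,-0.131,0.179,-0.895,-0.224,-0.048,0.557,5.436,0.728,2.840
55,-0.798,-1.299,-2.033,-0.141,0.143,-0.864,-0.225,-0.048,0.554,5.457,0.742,2.830
56,-0.801,-1.297,-2.046,-0.145,0.117,-0.838,-0.227,-0.048,0.552,5.464,0.771,2.821
57,-0.803,-1.295,-2.059,-0.144,0.105,-0.819,-0.228,-0.048,0.549,5.460,0.808,2.813
58,-0.805,-1.293,-2.071,-0.139,0.105,-0.804,-0.229,-0.048,0.547,5.447,0.848,2.806
59,-0.807,-1.292,-2.083,-0.129,0.117,-0.792,-0.230,-0.048,0.544,5.431,0.884,2.798
60,-0.809,-1.290,-2.095,-0.117,0.138,-0.783,-0.231,-0.048,0.541,5.415,0.913,2.789
61,-0.810,-1.288,-2.106,-0.102,0.166,-0.776,-0.231,-0.048,0.539,5.403,0.931,2.780
62,-0.812,-1.285,-2.118,-0.087,0.197,-0.769,-0.232,-0.048,0.537,5.396,0.937,2.768
63,-0.813,-1.282,-2.129,-0.072,0.229,-0.762,-0.233,-0.048,0.534,5.396,0.930,2.755
64,-0.814,-1.278,-2.141,-0.058,0.260,-0.754,-0.234,-0.048,0.532,5.403,0.912,2.741
65,-0.815,-1.274,-2.152,-0.046,0.287,-0.745,-0.234,-0.048,0.530,5.419,0.885,2.725
66,-0.815,-1.269,-2.163,-0.036,0.308,-0.734,-0.235,-0.048,0.528,,,
# final q (rad): -0.815 -1.269 -2.163
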